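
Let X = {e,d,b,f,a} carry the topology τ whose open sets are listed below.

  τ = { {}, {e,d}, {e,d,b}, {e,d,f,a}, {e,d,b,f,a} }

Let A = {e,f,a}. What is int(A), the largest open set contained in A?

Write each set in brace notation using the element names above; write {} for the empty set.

{}

U open, U⊆A: {}. int(A) = ⋃ = {}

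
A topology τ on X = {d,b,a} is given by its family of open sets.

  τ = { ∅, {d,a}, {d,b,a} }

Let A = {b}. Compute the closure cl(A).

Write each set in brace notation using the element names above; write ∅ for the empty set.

complement {d,a}; its interior {d,a}; cl(A) = X∖{d,a} = {b}

{b}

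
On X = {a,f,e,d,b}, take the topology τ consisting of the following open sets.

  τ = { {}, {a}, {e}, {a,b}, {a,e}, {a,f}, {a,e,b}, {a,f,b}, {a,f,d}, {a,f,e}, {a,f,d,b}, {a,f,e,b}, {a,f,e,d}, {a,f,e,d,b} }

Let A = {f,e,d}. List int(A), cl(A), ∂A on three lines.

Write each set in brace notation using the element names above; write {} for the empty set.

interior: largest open inside A is {e} (from {}, {e})
cl via duality: int({a,b}) = {a,b}, so X∖{a,b} = {f,e,d}
cl∖int = {f,d}

int(A) = {e}
cl(A)  = {f,e,d}
∂A     = {f,d}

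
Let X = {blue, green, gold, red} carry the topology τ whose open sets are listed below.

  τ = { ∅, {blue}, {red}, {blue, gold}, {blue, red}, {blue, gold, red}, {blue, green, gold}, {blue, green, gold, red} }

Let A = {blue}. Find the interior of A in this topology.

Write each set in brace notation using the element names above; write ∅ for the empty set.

{blue}

interior: largest open inside A is {blue} (from ∅, {blue})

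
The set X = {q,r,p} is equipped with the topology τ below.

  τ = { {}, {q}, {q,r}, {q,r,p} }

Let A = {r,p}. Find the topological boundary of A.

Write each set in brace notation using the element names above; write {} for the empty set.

{r,p}

open subsets of A: {}; so int(A) = {}
closure: X∖int(X∖A) = X∖{q} = {r,p}
∂A = {r,p} minus {} = {r,p}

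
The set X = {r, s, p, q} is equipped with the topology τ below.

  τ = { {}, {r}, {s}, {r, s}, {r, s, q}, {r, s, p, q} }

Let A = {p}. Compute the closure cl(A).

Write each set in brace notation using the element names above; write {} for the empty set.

closure: X∖int(X∖A) = X∖{r, s, q} = {p}

{p}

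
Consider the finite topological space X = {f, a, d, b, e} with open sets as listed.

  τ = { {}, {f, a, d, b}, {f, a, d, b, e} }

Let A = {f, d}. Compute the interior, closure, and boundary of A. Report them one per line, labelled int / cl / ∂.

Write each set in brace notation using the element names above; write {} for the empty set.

int(A) = {}
cl(A)  = {f, a, d, b, e}
∂A     = {f, a, d, b, e}

U open, U⊆A: {}. int(A) = ⋃ = {}
X∖A={a, b, e}, int(X∖A)={}, hence cl(A)={f, a, d, b, e}
∂A: remove int from cl → {f, a, d, b, e}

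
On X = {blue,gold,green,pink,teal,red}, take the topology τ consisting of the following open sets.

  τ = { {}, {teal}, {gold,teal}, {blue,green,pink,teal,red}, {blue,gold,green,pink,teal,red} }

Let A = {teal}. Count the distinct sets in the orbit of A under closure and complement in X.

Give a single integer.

4

complement {blue,gold,green,pink,red}; its interior {}; cl(A) = X∖{} = {blue,gold,green,pink,teal,red}
With k = closure, c = complement:
  1. A     = {teal}
  2. kA    = {blue,gold,green,pink,teal,red}
  3. cA    = {blue,gold,green,pink,red}
  4. ckA   = {}
k, c of each give nothing new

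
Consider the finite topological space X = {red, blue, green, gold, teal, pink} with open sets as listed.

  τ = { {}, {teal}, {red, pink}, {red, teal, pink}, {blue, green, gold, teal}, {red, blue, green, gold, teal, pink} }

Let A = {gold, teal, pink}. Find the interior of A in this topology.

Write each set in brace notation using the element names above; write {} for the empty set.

{teal}

interior: largest open inside A is {teal} (from {}, {teal})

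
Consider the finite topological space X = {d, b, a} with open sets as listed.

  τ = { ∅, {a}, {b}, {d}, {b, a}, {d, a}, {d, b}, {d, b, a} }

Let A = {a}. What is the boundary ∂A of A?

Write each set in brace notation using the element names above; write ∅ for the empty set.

∅

opens ⊆ A: ∅, {a}; union → int = {a}
complement {d, b}; its interior {d, b}; cl(A) = X∖{d, b} = {a}
boundary = {a} ∖ {a} = ∅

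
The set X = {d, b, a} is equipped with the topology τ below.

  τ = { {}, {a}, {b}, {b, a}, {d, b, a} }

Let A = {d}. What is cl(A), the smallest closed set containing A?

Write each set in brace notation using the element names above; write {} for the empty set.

{d}

closure: X∖int(X∖A) = X∖{b, a} = {d}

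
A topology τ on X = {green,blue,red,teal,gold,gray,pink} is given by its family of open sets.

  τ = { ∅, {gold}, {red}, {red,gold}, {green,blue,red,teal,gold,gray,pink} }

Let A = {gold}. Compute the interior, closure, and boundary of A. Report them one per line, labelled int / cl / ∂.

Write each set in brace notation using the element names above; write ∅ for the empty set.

int(A) = {gold}
cl(A)  = {green,blue,teal,gold,gray,pink}
∂A     = {green,blue,teal,gray,pink}

opens ⊆ A: ∅, {gold}; union → int = {gold}
complement {green,blue,red,teal,gray,pink}; its interior {red}; cl(A) = X∖{red} = {green,blue,teal,gold,gray,pink}
boundary = {green,blue,teal,gold,gray,pink} ∖ {gold} = {green,blue,teal,gray,pink}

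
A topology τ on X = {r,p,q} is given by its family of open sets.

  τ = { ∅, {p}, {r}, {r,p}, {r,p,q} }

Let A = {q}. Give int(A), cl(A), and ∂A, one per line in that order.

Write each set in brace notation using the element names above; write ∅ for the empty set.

U open, U⊆A: ∅. int(A) = ⋃ = ∅
X∖A={r,p}, int(X∖A)={r,p}, hence cl(A)={q}
∂A: remove int from cl → {q}

int(A) = ∅
cl(A)  = {q}
∂A     = {q}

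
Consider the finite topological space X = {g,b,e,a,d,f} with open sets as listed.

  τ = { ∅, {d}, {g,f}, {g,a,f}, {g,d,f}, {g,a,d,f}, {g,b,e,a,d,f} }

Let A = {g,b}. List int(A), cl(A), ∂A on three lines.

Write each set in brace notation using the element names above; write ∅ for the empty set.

int(A) = ∅
cl(A)  = {g,b,e,a,f}
∂A     = {g,b,e,a,f}

U open, U⊆A: ∅. int(A) = ⋃ = ∅
X∖A={e,a,d,f}, int(X∖A)={d}, hence cl(A)={g,b,e,a,f}
∂A: remove int from cl → {g,b,e,a,f}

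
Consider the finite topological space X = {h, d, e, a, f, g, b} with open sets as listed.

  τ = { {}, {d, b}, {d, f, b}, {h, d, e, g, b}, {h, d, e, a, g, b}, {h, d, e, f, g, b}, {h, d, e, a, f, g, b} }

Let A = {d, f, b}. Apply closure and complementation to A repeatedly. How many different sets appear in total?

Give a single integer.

4

complement {h, e, a, g}; its interior {}; cl(A) = X∖{} = {h, d, e, a, f, g, b}
With k = closure, c = complement:
  1. A     = {d, f, b}
  2. kA    = {h, d, e, a, f, g, b}
  3. cA    = {h, e, a, g}
  4. ckA   = {}
k, c of each give nothing new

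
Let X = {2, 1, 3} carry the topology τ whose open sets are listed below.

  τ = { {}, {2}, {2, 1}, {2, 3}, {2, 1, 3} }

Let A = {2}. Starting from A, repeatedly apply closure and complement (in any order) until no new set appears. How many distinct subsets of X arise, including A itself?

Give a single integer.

complement {1, 3}; its interior {}; cl(A) = X∖{} = {2, 1, 3}
With k = closure, c = complement:
  1. A     = {2}
  2. kA    = {2, 1, 3}
  3. cA    = {1, 3}
  4. ckA   = {}
k, c of each give nothing new

4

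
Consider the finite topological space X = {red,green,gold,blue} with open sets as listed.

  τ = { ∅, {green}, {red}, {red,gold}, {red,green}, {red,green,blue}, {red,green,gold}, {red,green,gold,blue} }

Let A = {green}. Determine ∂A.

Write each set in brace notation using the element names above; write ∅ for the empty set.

{blue}

U open, U⊆A: ∅, {green}. int(A) = ⋃ = {green}
X∖A={red,gold,blue}, int(X∖A)={red,gold}, hence cl(A)={green,blue}
∂A: remove int from cl → {blue}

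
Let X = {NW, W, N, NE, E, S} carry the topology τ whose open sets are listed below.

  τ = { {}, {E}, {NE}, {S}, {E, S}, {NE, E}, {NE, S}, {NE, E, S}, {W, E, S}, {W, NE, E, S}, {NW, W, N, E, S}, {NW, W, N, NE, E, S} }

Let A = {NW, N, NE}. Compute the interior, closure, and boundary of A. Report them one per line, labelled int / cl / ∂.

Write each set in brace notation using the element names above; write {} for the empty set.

opens ⊆ A: {}, {NE}; union → int = {NE}
complement {W, E, S}; its interior {W, E, S}; cl(A) = X∖{W, E, S} = {NW, N, NE}
boundary = {NW, N, NE} ∖ {NE} = {NW, N}

int(A) = {NE}
cl(A)  = {NW, N, NE}
∂A     = {NW, N}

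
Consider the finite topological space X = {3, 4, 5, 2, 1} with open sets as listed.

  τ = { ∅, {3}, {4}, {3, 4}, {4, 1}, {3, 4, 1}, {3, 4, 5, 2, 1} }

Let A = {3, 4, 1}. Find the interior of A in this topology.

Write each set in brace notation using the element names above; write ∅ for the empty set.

{3, 4, 1}

U open, U⊆A: ∅, {4}, {3}, {3, 4}, {4, 1}, {3, 4, 1}. int(A) = ⋃ = {3, 4, 1}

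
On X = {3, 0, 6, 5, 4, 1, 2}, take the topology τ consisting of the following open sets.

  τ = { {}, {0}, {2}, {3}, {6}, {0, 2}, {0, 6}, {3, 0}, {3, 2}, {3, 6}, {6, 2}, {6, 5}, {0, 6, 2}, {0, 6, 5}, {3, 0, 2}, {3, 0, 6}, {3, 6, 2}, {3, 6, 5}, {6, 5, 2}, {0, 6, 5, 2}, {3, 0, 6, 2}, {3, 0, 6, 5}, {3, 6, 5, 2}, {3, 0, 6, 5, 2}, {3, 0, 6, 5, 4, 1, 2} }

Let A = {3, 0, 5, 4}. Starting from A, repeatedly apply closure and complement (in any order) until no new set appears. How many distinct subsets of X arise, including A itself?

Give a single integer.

complement {6, 1, 2}; its interior {6, 2}; cl(A) = X∖{6, 2} = {3, 0, 5, 4, 1}
With k = closure, c = complement:
  1. A     = {3, 0, 5, 4}
  2. kA    = {3, 0, 5, 4, 1}
  3. cA    = {6, 1, 2}
  4. ckA   = {6, 2}
  5. kcA   = {6, 5, 4, 1, 2}
  6. ckcA  = {3, 0}
  7. kckcA = {3, 0, 4, 1}
  8. ckckcA = {6, 5, 2}
k, c of each give nothing new

8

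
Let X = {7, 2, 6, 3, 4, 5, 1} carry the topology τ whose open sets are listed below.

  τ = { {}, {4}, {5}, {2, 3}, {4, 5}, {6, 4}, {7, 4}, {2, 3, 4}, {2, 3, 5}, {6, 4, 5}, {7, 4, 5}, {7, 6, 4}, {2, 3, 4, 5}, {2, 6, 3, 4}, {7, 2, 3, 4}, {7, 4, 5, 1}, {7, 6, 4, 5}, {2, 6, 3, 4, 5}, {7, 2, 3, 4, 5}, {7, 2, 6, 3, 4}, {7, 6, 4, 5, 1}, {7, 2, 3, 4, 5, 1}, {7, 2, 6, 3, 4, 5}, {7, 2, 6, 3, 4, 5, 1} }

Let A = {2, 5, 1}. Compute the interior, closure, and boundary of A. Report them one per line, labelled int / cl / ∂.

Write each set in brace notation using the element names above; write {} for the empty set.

U open, U⊆A: {}, {5}. int(A) = ⋃ = {5}
X∖A={7, 6, 3, 4}, int(X∖A)={7, 6, 4}, hence cl(A)={2, 3, 5, 1}
∂A: remove int from cl → {2, 3, 1}

int(A) = {5}
cl(A)  = {2, 3, 5, 1}
∂A     = {2, 3, 1}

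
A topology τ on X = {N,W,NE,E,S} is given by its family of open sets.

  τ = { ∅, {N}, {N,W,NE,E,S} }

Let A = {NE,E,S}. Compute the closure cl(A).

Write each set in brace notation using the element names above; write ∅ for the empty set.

{W,NE,E,S}

complement {N,W}; its interior {N}; cl(A) = X∖{N} = {W,NE,E,S}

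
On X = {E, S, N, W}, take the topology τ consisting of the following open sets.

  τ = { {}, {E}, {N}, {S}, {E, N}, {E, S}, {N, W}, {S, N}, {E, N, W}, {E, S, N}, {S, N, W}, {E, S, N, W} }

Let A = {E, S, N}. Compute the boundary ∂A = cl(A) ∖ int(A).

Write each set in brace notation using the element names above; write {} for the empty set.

{W}

U open, U⊆A: {}, {S}, {N}, {E}, {S, N}, {E, S}, {E, N}, {E, S, N}. int(A) = ⋃ = {E, S, N}
X∖A={W}, int(X∖A)={}, hence cl(A)={E, S, N, W}
∂A: remove int from cl → {W}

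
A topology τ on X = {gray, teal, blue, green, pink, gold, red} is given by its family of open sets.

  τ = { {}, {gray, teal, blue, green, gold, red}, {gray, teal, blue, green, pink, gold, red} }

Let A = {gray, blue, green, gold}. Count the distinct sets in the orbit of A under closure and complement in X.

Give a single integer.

closure: X∖int(X∖A) = X∖{} = {gray, teal, blue, green, pink, gold, red}
Let k=closure and c=complement:
  1. A     = {gray, blue, green, gold}
  2. kA    = {gray, teal, blue, green, pink, gold, red}
  3. cA    = {teal, pink, red}
  4. ckA   = {}
— saturated at 4

4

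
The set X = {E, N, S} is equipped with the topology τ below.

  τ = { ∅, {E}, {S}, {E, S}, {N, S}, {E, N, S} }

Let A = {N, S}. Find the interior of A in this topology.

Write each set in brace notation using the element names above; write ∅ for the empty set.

open subsets of A: ∅, {S}, {N, S}; so int(A) = {N, S}

{N, S}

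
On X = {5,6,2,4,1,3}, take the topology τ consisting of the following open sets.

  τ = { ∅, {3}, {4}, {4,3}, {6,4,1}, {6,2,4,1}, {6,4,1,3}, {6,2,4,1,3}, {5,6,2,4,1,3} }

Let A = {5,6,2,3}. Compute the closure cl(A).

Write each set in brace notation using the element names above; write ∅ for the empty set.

X∖A={4,1}, int(X∖A)={4}, hence cl(A)={5,6,2,1,3}

{5,6,2,1,3}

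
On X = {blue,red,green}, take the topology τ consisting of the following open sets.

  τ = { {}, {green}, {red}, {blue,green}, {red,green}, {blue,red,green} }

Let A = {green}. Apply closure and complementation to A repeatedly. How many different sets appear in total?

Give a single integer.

4

X∖A={blue,red}, int(X∖A)={red}, hence cl(A)={blue,green}
Orbit (k=closure, c=complement):
  1. A     = {green}
  2. kA    = {blue,green}
  3. cA    = {blue,red}
  4. ckA   = {red}
(closed under both — stop)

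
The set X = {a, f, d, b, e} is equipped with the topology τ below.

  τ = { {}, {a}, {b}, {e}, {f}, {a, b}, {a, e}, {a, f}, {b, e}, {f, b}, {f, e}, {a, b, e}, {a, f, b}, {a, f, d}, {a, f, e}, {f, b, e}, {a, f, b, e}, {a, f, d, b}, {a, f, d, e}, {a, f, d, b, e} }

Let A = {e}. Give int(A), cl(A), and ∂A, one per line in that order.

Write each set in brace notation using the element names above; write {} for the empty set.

int(A) = {e}
cl(A)  = {e}
∂A     = {}

open subsets of A: {}, {e}; so int(A) = {e}
closure: X∖int(X∖A) = X∖{a, f, d, b} = {e}
∂A = {e} minus {e} = {}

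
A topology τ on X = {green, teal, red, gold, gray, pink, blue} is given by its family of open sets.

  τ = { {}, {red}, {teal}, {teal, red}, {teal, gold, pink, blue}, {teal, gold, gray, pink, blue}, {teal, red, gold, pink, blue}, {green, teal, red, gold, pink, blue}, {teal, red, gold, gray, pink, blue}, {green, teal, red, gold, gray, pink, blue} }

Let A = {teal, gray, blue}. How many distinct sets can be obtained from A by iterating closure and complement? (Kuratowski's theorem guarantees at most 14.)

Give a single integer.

8

X∖A={green, red, gold, pink}, int(X∖A)={red}, hence cl(A)={green, teal, gold, gray, pink, blue}
Orbit (k=closure, c=complement):
  1. A     = {teal, gray, blue}
  2. kA    = {green, teal, gold, gray, pink, blue}
  3. cA    = {green, red, gold, pink}
  4. ckA   = {red}
  5. kcA   = {green, red, gold, gray, pink, blue}
  6. kckA  = {green, red}
  7. ckcA  = {teal}
  8. ckckA = {teal, gold, gray, pink, blue}
(closed under both — stop)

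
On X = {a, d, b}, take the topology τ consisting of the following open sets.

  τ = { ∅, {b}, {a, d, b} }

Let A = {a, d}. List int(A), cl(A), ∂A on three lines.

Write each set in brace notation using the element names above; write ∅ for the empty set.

U open, U⊆A: ∅. int(A) = ⋃ = ∅
X∖A={b}, int(X∖A)={b}, hence cl(A)={a, d}
∂A: remove int from cl → {a, d}

int(A) = ∅
cl(A)  = {a, d}
∂A     = {a, d}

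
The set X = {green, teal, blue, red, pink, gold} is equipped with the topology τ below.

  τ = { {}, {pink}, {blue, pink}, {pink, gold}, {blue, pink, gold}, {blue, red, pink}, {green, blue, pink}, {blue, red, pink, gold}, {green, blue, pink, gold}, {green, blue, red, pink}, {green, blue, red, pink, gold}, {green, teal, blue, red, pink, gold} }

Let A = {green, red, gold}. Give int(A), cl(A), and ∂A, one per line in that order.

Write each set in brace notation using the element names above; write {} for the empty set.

open subsets of A: {}; so int(A) = {}
closure: X∖int(X∖A) = X∖{blue, pink} = {green, teal, red, gold}
∂A = {green, teal, red, gold} minus {} = {green, teal, red, gold}

int(A) = {}
cl(A)  = {green, teal, red, gold}
∂A     = {green, teal, red, gold}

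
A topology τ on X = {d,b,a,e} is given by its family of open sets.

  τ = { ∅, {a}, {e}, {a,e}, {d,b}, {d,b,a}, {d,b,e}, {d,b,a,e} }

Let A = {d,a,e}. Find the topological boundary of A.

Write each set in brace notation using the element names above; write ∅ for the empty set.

U open, U⊆A: ∅, {e}, {a}, {a,e}. int(A) = ⋃ = {a,e}
X∖A={b}, int(X∖A)=∅, hence cl(A)={d,b,a,e}
∂A: remove int from cl → {d,b}

{d,b}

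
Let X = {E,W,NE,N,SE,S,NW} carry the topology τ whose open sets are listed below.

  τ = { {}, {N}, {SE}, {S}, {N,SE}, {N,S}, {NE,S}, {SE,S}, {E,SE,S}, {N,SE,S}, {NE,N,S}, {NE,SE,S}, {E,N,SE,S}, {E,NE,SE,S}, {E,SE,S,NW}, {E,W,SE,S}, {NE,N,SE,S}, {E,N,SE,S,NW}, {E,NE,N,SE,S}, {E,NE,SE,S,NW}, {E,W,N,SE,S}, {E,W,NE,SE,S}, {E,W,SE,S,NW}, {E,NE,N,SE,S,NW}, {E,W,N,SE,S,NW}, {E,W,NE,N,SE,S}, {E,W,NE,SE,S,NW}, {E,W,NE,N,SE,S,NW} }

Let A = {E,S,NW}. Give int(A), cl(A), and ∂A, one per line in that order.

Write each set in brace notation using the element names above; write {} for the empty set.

interior: largest open inside A is {S} (from {}, {S})
cl via duality: int({W,NE,N,SE}) = {N,SE}, so X∖{N,SE} = {E,W,NE,S,NW}
cl∖int = {E,W,NE,NW}

int(A) = {S}
cl(A)  = {E,W,NE,S,NW}
∂A     = {E,W,NE,NW}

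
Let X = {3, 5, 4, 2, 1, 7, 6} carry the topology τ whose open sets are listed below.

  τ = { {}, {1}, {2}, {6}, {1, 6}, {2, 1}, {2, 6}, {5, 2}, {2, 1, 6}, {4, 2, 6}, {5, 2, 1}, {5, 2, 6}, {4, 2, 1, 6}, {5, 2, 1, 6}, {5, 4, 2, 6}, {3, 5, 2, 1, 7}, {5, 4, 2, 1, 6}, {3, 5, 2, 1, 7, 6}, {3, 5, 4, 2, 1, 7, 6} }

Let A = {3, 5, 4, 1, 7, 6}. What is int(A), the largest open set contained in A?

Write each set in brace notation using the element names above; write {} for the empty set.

{1, 6}

open subsets of A: {}, {6}, {1}, {1, 6}; so int(A) = {1, 6}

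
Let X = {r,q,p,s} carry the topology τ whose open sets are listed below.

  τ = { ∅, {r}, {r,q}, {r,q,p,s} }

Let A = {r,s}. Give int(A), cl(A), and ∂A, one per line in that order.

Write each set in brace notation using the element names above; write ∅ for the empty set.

U open, U⊆A: ∅, {r}. int(A) = ⋃ = {r}
X∖A={q,p}, int(X∖A)=∅, hence cl(A)={r,q,p,s}
∂A: remove int from cl → {q,p,s}

int(A) = {r}
cl(A)  = {r,q,p,s}
∂A     = {q,p,s}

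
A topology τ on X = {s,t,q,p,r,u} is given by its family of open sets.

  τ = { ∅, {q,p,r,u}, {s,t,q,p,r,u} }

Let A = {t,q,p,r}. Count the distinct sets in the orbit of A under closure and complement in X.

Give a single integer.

closure: X∖int(X∖A) = X∖∅ = {s,t,q,p,r,u}
Let k=closure and c=complement:
  1. A     = {t,q,p,r}
  2. kA    = {s,t,q,p,r,u}
  3. cA    = {s,u}
  4. ckA   = ∅
— saturated at 4

4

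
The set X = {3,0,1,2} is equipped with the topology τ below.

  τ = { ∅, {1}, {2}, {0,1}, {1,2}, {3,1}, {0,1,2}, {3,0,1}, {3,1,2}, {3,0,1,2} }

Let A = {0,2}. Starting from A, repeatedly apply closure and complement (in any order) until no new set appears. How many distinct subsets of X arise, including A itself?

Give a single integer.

4

closure: X∖int(X∖A) = X∖{3,1} = {0,2}
Let k=closure and c=complement:
  1. A     = {0,2}
  2. cA    = {3,1}
  3. kcA   = {3,0,1}
  4. ckcA  = {2}
— saturated at 4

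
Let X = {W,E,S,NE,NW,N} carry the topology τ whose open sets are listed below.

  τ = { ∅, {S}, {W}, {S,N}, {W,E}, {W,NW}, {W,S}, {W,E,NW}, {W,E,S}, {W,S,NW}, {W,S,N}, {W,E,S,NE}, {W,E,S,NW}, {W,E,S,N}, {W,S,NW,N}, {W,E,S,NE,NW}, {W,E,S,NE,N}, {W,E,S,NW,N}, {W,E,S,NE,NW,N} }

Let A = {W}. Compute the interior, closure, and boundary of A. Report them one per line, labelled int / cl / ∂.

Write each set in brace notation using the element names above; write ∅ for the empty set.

opens ⊆ A: ∅, {W}; union → int = {W}
complement {E,S,NE,NW,N}; its interior {S,N}; cl(A) = X∖{S,N} = {W,E,NE,NW}
boundary = {W,E,NE,NW} ∖ {W} = {E,NE,NW}

int(A) = {W}
cl(A)  = {W,E,NE,NW}
∂A     = {E,NE,NW}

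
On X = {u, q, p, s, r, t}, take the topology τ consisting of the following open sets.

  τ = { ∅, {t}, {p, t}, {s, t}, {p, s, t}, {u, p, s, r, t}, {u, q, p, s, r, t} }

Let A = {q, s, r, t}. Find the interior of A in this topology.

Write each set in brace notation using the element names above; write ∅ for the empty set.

{s, t}

interior: largest open inside A is {s, t} (from ∅, {t}, {s, t})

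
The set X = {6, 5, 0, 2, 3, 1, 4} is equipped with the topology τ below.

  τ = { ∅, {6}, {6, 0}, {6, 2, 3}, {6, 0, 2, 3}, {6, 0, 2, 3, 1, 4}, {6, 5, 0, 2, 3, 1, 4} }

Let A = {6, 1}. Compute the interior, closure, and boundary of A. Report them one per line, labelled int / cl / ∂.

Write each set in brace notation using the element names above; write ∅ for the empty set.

interior: largest open inside A is {6} (from ∅, {6})
cl via duality: int({5, 0, 2, 3, 4}) = ∅, so X∖∅ = {6, 5, 0, 2, 3, 1, 4}
cl∖int = {5, 0, 2, 3, 1, 4}

int(A) = {6}
cl(A)  = {6, 5, 0, 2, 3, 1, 4}
∂A     = {5, 0, 2, 3, 1, 4}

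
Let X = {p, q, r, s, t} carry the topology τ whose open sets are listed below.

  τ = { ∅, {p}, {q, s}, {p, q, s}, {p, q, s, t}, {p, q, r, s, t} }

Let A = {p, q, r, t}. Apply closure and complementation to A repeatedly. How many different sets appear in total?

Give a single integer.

cl via duality: int({s}) = ∅, so X∖∅ = {p, q, r, s, t}
Write k for closure, c for complement:
  1. A     = {p, q, r, t}
  2. kA    = {p, q, r, s, t}
  3. cA    = {s}
  4. ckA   = ∅
  5. kcA   = {q, r, s, t}
  6. ckcA  = {p}
  7. kckcA = {p, r, t}
  8. ckckcA = {q, s}
applying k or c yields no new set

8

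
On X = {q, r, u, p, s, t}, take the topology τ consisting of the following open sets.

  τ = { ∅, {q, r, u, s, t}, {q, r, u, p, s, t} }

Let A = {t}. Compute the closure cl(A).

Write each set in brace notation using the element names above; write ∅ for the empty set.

{q, r, u, p, s, t}

closure: X∖int(X∖A) = X∖∅ = {q, r, u, p, s, t}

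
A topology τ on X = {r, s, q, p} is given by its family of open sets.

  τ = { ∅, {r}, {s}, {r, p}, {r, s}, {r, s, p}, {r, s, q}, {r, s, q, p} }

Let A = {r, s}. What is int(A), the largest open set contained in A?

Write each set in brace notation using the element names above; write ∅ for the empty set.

{r, s}

U open, U⊆A: ∅, {r}, {s}, {r, s}. int(A) = ⋃ = {r, s}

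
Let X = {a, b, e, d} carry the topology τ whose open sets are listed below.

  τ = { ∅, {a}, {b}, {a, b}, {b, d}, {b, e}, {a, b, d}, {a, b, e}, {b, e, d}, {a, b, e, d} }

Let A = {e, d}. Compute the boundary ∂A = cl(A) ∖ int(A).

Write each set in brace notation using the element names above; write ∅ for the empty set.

{e, d}

interior: largest open inside A is ∅ (from ∅)
cl via duality: int({a, b}) = {a, b}, so X∖{a, b} = {e, d}
cl∖int = {e, d}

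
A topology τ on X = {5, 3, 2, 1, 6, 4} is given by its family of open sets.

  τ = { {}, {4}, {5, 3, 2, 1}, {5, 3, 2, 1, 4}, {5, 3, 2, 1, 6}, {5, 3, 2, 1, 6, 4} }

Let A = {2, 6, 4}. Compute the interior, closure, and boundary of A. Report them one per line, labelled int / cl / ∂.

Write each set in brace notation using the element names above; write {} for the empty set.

open subsets of A: {}, {4}; so int(A) = {4}
closure: X∖int(X∖A) = X∖{} = {5, 3, 2, 1, 6, 4}
∂A = {5, 3, 2, 1, 6, 4} minus {4} = {5, 3, 2, 1, 6}

int(A) = {4}
cl(A)  = {5, 3, 2, 1, 6, 4}
∂A     = {5, 3, 2, 1, 6}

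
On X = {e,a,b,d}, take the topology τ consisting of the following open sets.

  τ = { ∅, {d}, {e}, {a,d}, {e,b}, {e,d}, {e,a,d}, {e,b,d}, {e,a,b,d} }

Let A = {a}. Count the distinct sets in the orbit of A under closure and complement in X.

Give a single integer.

4

X∖A={e,b,d}, int(X∖A)={e,b,d}, hence cl(A)={a}
Orbit (k=closure, c=complement):
  1. A     = {a}
  2. cA    = {e,b,d}
  3. kcA   = {e,a,b,d}
  4. ckcA  = ∅
(closed under both — stop)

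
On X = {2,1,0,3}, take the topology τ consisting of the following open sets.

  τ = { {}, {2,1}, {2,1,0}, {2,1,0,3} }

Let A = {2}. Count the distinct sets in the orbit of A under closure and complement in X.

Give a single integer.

4

complement {1,0,3}; its interior {}; cl(A) = X∖{} = {2,1,0,3}
With k = closure, c = complement:
  1. A     = {2}
  2. kA    = {2,1,0,3}
  3. cA    = {1,0,3}
  4. ckA   = {}
k, c of each give nothing new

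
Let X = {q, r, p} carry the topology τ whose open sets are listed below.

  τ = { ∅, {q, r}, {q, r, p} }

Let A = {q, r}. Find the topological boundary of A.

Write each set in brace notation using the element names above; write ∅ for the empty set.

open subsets of A: ∅, {q, r}; so int(A) = {q, r}
closure: X∖int(X∖A) = X∖∅ = {q, r, p}
∂A = {q, r, p} minus {q, r} = {p}

{p}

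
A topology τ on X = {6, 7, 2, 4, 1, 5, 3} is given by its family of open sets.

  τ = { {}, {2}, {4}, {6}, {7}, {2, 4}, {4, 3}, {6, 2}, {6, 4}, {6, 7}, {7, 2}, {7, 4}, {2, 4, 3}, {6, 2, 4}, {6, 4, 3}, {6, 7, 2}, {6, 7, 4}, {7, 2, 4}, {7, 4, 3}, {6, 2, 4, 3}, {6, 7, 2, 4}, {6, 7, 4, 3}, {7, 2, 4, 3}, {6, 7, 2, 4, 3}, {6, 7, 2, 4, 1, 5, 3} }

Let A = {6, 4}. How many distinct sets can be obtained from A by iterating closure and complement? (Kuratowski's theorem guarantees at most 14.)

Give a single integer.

6

cl via duality: int({7, 2, 1, 5, 3}) = {7, 2}, so X∖{7, 2} = {6, 4, 1, 5, 3}
Write k for closure, c for complement:
  1. A     = {6, 4}
  2. kA    = {6, 4, 1, 5, 3}
  3. cA    = {7, 2, 1, 5, 3}
  4. ckA   = {7, 2}
  5. kckA  = {7, 2, 1, 5}
  6. ckckA = {6, 4, 3}
applying k or c yields no new set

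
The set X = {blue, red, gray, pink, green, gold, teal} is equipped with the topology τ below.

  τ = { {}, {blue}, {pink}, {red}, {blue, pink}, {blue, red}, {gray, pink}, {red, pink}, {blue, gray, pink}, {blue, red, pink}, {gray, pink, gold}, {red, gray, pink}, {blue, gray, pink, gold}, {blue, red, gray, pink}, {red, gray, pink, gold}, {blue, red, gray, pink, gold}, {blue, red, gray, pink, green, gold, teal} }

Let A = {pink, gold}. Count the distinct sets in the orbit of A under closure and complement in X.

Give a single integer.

X∖A={blue, red, gray, green, teal}, int(X∖A)={blue, red}, hence cl(A)={gray, pink, green, gold, teal}
Orbit (k=closure, c=complement):
  1. A     = {pink, gold}
  2. kA    = {gray, pink, green, gold, teal}
  3. cA    = {blue, red, gray, green, teal}
  4. ckA   = {blue, red}
  5. kcA   = {blue, red, gray, green, gold, teal}
  6. kckA  = {blue, red, green, teal}
  7. ckcA  = {pink}
  8. ckckA = {gray, pink, gold}
(closed under both — stop)

8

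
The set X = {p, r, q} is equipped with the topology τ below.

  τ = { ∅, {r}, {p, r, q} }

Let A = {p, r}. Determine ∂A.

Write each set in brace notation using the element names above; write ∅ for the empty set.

{p, q}

open subsets of A: ∅, {r}; so int(A) = {r}
closure: X∖int(X∖A) = X∖∅ = {p, r, q}
∂A = {p, r, q} minus {r} = {p, q}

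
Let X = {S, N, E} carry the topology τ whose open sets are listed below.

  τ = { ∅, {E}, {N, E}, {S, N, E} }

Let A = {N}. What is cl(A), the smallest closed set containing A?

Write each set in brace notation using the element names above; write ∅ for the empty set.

cl via duality: int({S, E}) = {E}, so X∖{E} = {S, N}

{S, N}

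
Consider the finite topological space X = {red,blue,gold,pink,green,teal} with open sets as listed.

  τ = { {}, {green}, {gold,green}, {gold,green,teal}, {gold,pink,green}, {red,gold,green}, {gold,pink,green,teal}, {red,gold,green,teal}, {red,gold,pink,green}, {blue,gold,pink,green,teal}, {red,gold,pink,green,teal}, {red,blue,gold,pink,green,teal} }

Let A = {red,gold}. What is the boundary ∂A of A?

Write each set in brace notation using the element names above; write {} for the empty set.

opens ⊆ A: {}; union → int = {}
complement {blue,pink,green,teal}; its interior {green}; cl(A) = X∖{green} = {red,blue,gold,pink,teal}
boundary = {red,blue,gold,pink,teal} ∖ {} = {red,blue,gold,pink,teal}

{red,blue,gold,pink,teal}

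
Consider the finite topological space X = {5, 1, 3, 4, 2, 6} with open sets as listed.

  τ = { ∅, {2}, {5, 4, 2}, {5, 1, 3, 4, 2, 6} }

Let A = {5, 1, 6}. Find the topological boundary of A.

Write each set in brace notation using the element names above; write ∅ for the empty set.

{5, 1, 3, 4, 6}

U open, U⊆A: ∅. int(A) = ⋃ = ∅
X∖A={3, 4, 2}, int(X∖A)={2}, hence cl(A)={5, 1, 3, 4, 6}
∂A: remove int from cl → {5, 1, 3, 4, 6}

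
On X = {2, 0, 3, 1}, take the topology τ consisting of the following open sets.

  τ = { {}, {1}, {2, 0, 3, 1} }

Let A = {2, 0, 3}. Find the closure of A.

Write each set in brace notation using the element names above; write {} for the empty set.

complement {1}; its interior {1}; cl(A) = X∖{1} = {2, 0, 3}

{2, 0, 3}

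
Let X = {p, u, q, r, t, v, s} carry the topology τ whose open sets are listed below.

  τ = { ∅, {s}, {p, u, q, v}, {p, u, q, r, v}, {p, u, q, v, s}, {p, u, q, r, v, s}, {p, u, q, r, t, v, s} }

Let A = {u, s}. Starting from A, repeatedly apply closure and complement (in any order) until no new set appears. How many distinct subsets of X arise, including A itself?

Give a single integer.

8

cl via duality: int({p, q, r, t, v}) = ∅, so X∖∅ = {p, u, q, r, t, v, s}
Write k for closure, c for complement:
  1. A     = {u, s}
  2. kA    = {p, u, q, r, t, v, s}
  3. cA    = {p, q, r, t, v}
  4. ckA   = ∅
  5. kcA   = {p, u, q, r, t, v}
  6. ckcA  = {s}
  7. kckcA = {t, s}
  8. ckckcA = {p, u, q, r, v}
applying k or c yields no new set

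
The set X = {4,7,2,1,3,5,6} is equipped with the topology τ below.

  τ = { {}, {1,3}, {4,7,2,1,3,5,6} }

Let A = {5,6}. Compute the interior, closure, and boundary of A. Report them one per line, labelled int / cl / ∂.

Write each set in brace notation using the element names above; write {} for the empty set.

opens ⊆ A: {}; union → int = {}
complement {4,7,2,1,3}; its interior {1,3}; cl(A) = X∖{1,3} = {4,7,2,5,6}
boundary = {4,7,2,5,6} ∖ {} = {4,7,2,5,6}

int(A) = {}
cl(A)  = {4,7,2,5,6}
∂A     = {4,7,2,5,6}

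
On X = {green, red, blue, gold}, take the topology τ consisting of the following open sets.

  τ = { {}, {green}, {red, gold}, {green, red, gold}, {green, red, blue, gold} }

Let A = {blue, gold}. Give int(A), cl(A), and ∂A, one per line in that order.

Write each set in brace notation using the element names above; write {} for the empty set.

U open, U⊆A: {}. int(A) = ⋃ = {}
X∖A={green, red}, int(X∖A)={green}, hence cl(A)={red, blue, gold}
∂A: remove int from cl → {red, blue, gold}

int(A) = {}
cl(A)  = {red, blue, gold}
∂A     = {red, blue, gold}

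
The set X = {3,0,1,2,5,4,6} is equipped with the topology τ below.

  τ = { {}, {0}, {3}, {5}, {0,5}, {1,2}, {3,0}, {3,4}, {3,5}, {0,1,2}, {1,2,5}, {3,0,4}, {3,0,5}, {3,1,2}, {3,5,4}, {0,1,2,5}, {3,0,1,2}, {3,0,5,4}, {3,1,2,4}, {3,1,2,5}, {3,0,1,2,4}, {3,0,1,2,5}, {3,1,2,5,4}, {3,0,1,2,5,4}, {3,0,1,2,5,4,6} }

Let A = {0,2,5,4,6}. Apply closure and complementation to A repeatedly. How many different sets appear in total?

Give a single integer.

12

X∖A={3,1}, int(X∖A)={3}, hence cl(A)={0,1,2,5,4,6}
Orbit (k=closure, c=complement):
  1. A     = {0,2,5,4,6}
  2. kA    = {0,1,2,5,4,6}
  3. cA    = {3,1}
  4. ckA   = {3}
  5. kcA   = {3,1,2,4,6}
  6. kckA  = {3,4,6}
  7. ckcA  = {0,5}
  8. ckckA = {0,1,2,5}
  9. kckcA = {0,5,6}
  10. kckckA = {0,1,2,5,6}
  11. ckckcA = {3,1,2,4}
  12. ckckckA = {3,4}
(closed under both — stop)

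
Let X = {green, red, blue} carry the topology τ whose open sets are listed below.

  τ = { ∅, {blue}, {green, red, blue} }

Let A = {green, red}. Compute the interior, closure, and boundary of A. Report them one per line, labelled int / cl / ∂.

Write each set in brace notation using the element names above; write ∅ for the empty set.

opens ⊆ A: ∅; union → int = ∅
complement {blue}; its interior {blue}; cl(A) = X∖{blue} = {green, red}
boundary = {green, red} ∖ ∅ = {green, red}

int(A) = ∅
cl(A)  = {green, red}
∂A     = {green, red}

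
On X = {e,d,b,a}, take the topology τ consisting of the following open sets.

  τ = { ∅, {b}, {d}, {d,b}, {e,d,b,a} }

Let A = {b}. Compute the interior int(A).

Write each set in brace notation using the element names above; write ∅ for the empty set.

opens ⊆ A: ∅, {b}; union → int = {b}

{b}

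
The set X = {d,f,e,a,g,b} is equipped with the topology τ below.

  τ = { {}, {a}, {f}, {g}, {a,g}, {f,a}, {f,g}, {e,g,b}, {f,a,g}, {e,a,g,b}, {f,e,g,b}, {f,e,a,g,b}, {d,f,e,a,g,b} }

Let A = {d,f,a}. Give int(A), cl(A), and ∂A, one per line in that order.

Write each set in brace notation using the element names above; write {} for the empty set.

opens ⊆ A: {}, {f}, {a}, {f,a}; union → int = {f,a}
complement {e,g,b}; its interior {e,g,b}; cl(A) = X∖{e,g,b} = {d,f,a}
boundary = {d,f,a} ∖ {f,a} = {d}

int(A) = {f,a}
cl(A)  = {d,f,a}
∂A     = {d}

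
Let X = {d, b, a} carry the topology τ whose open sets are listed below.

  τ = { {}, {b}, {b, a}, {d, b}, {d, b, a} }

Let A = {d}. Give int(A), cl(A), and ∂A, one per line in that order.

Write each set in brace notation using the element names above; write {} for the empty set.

int(A) = {}
cl(A)  = {d}
∂A     = {d}

opens ⊆ A: {}; union → int = {}
complement {b, a}; its interior {b, a}; cl(A) = X∖{b, a} = {d}
boundary = {d} ∖ {} = {d}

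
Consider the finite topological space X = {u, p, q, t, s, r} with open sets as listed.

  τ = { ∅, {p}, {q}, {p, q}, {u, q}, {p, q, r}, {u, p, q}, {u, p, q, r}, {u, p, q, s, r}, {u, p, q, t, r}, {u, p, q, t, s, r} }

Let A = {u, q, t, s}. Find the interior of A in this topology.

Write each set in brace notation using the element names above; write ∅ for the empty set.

interior: largest open inside A is {u, q} (from ∅, {q}, {u, q})

{u, q}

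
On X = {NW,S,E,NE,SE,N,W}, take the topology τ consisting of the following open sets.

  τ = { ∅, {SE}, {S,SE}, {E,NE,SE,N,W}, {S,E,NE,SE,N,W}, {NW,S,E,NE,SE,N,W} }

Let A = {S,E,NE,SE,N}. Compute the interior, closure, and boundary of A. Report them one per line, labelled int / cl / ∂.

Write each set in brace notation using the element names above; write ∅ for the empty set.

int(A) = {S,SE}
cl(A)  = {NW,S,E,NE,SE,N,W}
∂A     = {NW,E,NE,N,W}

U open, U⊆A: ∅, {SE}, {S,SE}. int(A) = ⋃ = {S,SE}
X∖A={NW,W}, int(X∖A)=∅, hence cl(A)={NW,S,E,NE,SE,N,W}
∂A: remove int from cl → {NW,E,NE,N,W}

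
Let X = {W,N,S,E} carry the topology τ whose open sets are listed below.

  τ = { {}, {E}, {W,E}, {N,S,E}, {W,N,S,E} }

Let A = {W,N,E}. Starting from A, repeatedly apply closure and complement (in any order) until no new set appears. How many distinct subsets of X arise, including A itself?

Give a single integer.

6

closure: X∖int(X∖A) = X∖{} = {W,N,S,E}
Let k=closure and c=complement:
  1. A     = {W,N,E}
  2. kA    = {W,N,S,E}
  3. cA    = {S}
  4. ckA   = {}
  5. kcA   = {N,S}
  6. ckcA  = {W,E}
— saturated at 6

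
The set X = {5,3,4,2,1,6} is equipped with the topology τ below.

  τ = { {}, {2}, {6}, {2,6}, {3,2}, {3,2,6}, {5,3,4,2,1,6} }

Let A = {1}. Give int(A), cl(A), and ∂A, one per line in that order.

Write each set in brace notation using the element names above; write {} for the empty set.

opens ⊆ A: {}; union → int = {}
complement {5,3,4,2,6}; its interior {3,2,6}; cl(A) = X∖{3,2,6} = {5,4,1}
boundary = {5,4,1} ∖ {} = {5,4,1}

int(A) = {}
cl(A)  = {5,4,1}
∂A     = {5,4,1}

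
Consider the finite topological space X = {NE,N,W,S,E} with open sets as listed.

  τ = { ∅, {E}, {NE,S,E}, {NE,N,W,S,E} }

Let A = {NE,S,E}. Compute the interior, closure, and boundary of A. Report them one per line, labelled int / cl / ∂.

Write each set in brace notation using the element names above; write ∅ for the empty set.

opens ⊆ A: ∅, {E}, {NE,S,E}; union → int = {NE,S,E}
complement {N,W}; its interior ∅; cl(A) = X∖∅ = {NE,N,W,S,E}
boundary = {NE,N,W,S,E} ∖ {NE,S,E} = {N,W}

int(A) = {NE,S,E}
cl(A)  = {NE,N,W,S,E}
∂A     = {N,W}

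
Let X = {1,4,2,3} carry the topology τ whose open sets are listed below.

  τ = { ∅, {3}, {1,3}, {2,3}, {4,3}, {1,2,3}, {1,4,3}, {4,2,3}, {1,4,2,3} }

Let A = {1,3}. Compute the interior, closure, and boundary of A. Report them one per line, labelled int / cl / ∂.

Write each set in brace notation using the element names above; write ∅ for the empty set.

interior: largest open inside A is {1,3} (from ∅, {3}, {1,3})
cl via duality: int({4,2}) = ∅, so X∖∅ = {1,4,2,3}
cl∖int = {4,2}

int(A) = {1,3}
cl(A)  = {1,4,2,3}
∂A     = {4,2}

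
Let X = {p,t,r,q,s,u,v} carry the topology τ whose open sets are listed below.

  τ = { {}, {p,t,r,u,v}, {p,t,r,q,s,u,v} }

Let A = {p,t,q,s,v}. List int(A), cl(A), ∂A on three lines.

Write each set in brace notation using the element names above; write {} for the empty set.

int(A) = {}
cl(A)  = {p,t,r,q,s,u,v}
∂A     = {p,t,r,q,s,u,v}

U open, U⊆A: {}. int(A) = ⋃ = {}
X∖A={r,u}, int(X∖A)={}, hence cl(A)={p,t,r,q,s,u,v}
∂A: remove int from cl → {p,t,r,q,s,u,v}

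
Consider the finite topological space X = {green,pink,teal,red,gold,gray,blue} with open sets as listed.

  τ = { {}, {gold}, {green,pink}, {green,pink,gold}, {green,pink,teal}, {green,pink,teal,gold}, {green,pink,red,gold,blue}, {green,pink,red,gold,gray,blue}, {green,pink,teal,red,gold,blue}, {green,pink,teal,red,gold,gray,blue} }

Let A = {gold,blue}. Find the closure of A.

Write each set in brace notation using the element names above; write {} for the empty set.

{red,gold,gray,blue}

complement {green,pink,teal,red,gray}; its interior {green,pink,teal}; cl(A) = X∖{green,pink,teal} = {red,gold,gray,blue}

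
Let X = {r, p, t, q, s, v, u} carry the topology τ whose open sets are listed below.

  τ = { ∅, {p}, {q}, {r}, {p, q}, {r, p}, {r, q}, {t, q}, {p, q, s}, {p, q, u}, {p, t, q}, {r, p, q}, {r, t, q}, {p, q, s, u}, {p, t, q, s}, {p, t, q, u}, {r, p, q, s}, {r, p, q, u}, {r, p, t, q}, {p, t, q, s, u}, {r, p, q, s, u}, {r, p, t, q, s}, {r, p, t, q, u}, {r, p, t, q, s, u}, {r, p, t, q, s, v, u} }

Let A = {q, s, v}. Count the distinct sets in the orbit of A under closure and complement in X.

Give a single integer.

8

closure: X∖int(X∖A) = X∖{r, p} = {t, q, s, v, u}
Let k=closure and c=complement:
  1. A     = {q, s, v}
  2. kA    = {t, q, s, v, u}
  3. cA    = {r, p, t, u}
  4. ckA   = {r, p}
  5. kcA   = {r, p, t, s, v, u}
  6. kckA  = {r, p, s, v, u}
  7. ckcA  = {q}
  8. ckckA = {t, q}
— saturated at 8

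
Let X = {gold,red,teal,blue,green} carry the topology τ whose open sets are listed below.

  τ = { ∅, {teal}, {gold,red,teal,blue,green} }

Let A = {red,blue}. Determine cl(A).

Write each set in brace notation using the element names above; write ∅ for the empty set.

X∖A={gold,teal,green}, int(X∖A)={teal}, hence cl(A)={gold,red,blue,green}

{gold,red,blue,green}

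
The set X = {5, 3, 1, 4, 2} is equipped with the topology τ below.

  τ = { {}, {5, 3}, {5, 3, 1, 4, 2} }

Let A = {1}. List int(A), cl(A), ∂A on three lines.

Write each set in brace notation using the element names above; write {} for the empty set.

opens ⊆ A: {}; union → int = {}
complement {5, 3, 4, 2}; its interior {5, 3}; cl(A) = X∖{5, 3} = {1, 4, 2}
boundary = {1, 4, 2} ∖ {} = {1, 4, 2}

int(A) = {}
cl(A)  = {1, 4, 2}
∂A     = {1, 4, 2}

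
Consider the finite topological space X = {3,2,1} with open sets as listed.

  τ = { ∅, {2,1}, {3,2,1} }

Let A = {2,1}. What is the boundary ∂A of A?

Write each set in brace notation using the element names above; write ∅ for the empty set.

U open, U⊆A: ∅, {2,1}. int(A) = ⋃ = {2,1}
X∖A={3}, int(X∖A)=∅, hence cl(A)={3,2,1}
∂A: remove int from cl → {3}

{3}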